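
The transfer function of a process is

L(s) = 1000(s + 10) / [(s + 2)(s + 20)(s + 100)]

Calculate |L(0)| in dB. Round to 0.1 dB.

L(0) = 1000·10 / (2·20·100) = 2.5
20 log₁₀(2.5) ≈ 7.96 dB

8.0 dB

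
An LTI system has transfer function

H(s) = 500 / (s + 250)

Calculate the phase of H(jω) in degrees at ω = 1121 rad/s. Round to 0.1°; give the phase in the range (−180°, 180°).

Substitute s = j1121:
Numerator: 500 = 500 + j0
Denominator: (j1121) + 250 = 250 + j1121
|N| = √(500² + 0²) ≈ 500, ∠N ≈ 0.00°
|D| = √(250² + 1121²) ≈ 1148.5, ∠D ≈ 77.43°
∠H = 0.00° − 77.43° = -77.43°

-77.4°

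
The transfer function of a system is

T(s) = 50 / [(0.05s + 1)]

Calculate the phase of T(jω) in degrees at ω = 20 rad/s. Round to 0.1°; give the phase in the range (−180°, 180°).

-45.0°

At ω = 20 rad/s:
pole (1 + j20·0.05) = 1 + j1 → |·| ≈ 1.4142, ∠ ≈ 45.00°
∠T = (0°) − (45.00°) = -45.00°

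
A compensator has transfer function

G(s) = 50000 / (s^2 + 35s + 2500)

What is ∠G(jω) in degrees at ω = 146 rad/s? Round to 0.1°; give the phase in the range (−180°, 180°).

At s = jω = j146:
quadratic: (j146)² + 35·j146 + 2500 = -18816 + j5110 → |·| ≈ 19498, ∠ ≈ 164.81°
∠G = 0.00° − 164.81° = -164.81°

-164.8°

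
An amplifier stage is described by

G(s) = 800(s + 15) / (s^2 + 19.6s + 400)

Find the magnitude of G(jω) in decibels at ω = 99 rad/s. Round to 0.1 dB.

At s = jω = j99:
zero (s+15): 15 + j99 → |·| = √(15²+99²) = √10026 ≈ 100.13, ∠ = arctan(99/15) ≈ 81.38°
quadratic: (j99)² + 19.6·j99 + 400 = -9401 + j1940.4 → |·| ≈ 9599.2, ∠ ≈ 168.34°
|G| = 800 · 100.13 / 9599.2 ≈ 8.3449
Gain = 20 log₁₀(8.3449) ≈ 18.43 dB

18.4 dB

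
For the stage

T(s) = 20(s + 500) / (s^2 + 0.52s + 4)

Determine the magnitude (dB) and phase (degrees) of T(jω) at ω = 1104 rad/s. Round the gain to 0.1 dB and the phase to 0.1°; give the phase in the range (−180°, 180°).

At s = jω = j1104:
zero (s+500): 500 + j1104 → |·| = √(500²+1104²) = √1468816 ≈ 1211.9, ∠ = arctan(1104/500) ≈ 65.63°
quadratic: (j1104)² + 0.52·j1104 + 4 = -1218812 + j574.08 → |·| ≈ 1.2188e+06, ∠ ≈ 179.97°
|T| = 20 · 1211.9 / 1.2188e+06 ≈ 0.019887
Gain = 20 log₁₀(0.019887) ≈ -34.03 dB
∠T = 65.63° − 179.97° = -114.34°

-34.0 dB, -114.3°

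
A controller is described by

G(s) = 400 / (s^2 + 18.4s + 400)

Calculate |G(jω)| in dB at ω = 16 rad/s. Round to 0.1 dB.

1.7 dB

At s = jω = j16:
quadratic: (j16)² + 18.4·j16 + 400 = 144 + j294.4 → |·| ≈ 327.73, ∠ ≈ 63.94°
|G| = 400 / 327.73 ≈ 1.2205
Gain = 20 log₁₀(1.2205) ≈ 1.73 dB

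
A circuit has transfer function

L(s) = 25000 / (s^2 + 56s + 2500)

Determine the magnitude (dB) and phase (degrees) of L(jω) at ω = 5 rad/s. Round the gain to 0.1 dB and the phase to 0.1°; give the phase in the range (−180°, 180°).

20.0 dB, -6.5°

At s = jω = j5:
quadratic: (j5)² + 56·j5 + 2500 = 2475 + j280 → |·| ≈ 2490.8, ∠ ≈ 6.45°
|L| = 25000 / 2490.8 ≈ 10.037
Gain = 20 log₁₀(10.037) ≈ 20.03 dB
∠L = 0.00° − 6.45° = -6.45°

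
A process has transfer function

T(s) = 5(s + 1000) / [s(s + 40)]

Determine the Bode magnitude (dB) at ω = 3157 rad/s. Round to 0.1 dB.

-55.6 dB

At s = jω = j3157:
zero (s+1000): 1000 + j3157 → |·| = √(1000²+3157²) = √10966649 ≈ 3311.6, ∠ = arctan(3157/1000) ≈ 72.42°
pole (s+40): 40 + j3157 → |·| = √(40²+3157²) = √9968249 ≈ 3157.3, ∠ = arctan(3157/40) ≈ 89.27°
pole at origin: |s| = 3157, ∠ = 90.00° (in denominator)
|T| = 5 · 3311.6 / 9.9676e+06 ≈ 0.0016612
Gain = 20 log₁₀(0.0016612) ≈ -55.59 dB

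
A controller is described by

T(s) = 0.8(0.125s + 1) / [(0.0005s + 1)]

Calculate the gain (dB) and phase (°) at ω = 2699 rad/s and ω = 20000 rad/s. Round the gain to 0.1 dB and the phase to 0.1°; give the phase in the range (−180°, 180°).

At ω = 2699 rad/s:
zero (1 + j2699·0.125) = 1 + j337.375 → |·| ≈ 337.38, ∠ ≈ 89.83°
pole (1 + j2699·0.0005) = 1 + j1.3495 → |·| ≈ 1.6796, ∠ ≈ 53.46°
|T| = 0.8 · 337.38 / (1.6796) ≈ 160.7
Gain = 20 log₁₀(160.7) ≈ 44.12 dB
∠T = (89.83°) − (53.46°) = 36.37°

At ω = 20000 rad/s:
zero (1 + j20000·0.125) = 1 + j2500 → |·| ≈ 2500, ∠ ≈ 89.98°
pole (1 + j20000·0.0005) = 1 + j10 → |·| ≈ 10.05, ∠ ≈ 84.29°
|T| = 0.8 · 2500 / (10.05) ≈ 199
Gain = 20 log₁₀(199) ≈ 45.98 dB
∠T = (89.98°) − (84.29°) = 5.69°

ω = 2699: 44.1 dB, 36.4°; ω = 20000: 46.0 dB, 5.7°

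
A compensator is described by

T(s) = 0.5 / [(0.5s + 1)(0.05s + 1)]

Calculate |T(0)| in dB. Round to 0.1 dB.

T(0) = 0.5 · 1 / 1 = 0.5
20 log₁₀(0.5) ≈ -6.02 dB

-6.0 dB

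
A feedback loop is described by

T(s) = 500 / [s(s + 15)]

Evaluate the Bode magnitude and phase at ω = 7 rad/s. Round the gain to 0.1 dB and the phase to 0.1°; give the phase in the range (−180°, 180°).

12.7 dB, -115.0°

At s = jω = j7:
pole (s+15): 15 + j7 → |·| = √(15²+7²) = √274 ≈ 16.553, ∠ = arctan(7/15) ≈ 25.02°
pole at origin: |s| = 7, ∠ = 90.00° (in denominator)
|T| = 500 / 115.87 ≈ 4.3152
Gain = 20 log₁₀(4.3152) ≈ 12.70 dB
∠T = 0.00° − 115.02° = -115.02°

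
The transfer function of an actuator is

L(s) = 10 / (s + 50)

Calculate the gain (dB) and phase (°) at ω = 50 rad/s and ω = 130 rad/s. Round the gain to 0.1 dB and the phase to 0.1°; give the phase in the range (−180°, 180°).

At s = jω = j50:
pole (s+50): 50 + j50 → |·| = √(50²+50²) = √5000 ≈ 70.711, ∠ = arctan(50/50) ≈ 45.00°
|L| = 10 / 70.711 ≈ 0.14142
Gain = 20 log₁₀(0.14142) ≈ -16.99 dB
∠L = 0.00° − 45.00° = -45.00°

At s = jω = j130:
pole (s+50): 50 + j130 → |·| = √(50²+130²) = √19400 ≈ 139.28, ∠ = arctan(130/50) ≈ 68.96°
|L| = 10 / 139.28 ≈ 0.071798
Gain = 20 log₁₀(0.071798) ≈ -22.88 dB
∠L = 0.00° − 68.96° = -68.96°

ω = 50: -17.0 dB, -45.0°; ω = 130: -22.9 dB, -69.0°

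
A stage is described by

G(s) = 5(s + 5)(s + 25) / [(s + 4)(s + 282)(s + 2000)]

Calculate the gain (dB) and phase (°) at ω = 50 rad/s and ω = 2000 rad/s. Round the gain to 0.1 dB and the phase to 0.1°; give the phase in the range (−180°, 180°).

At s = jω = j50:
zero (s+5): 5 + j50 → |·| = √(5²+50²) = √2525 ≈ 50.249, ∠ = arctan(50/5) ≈ 84.29°
zero (s+25): 25 + j50 → |·| = √(25²+50²) = √3125 ≈ 55.902, ∠ = arctan(50/25) ≈ 63.43°
pole (s+4): 4 + j50 → |·| = √(4²+50²) = √2516 ≈ 50.16, ∠ = arctan(50/4) ≈ 85.43°
pole (s+282): 282 + j50 → |·| = √(282²+50²) = √82024 ≈ 286.4, ∠ = arctan(50/282) ≈ 10.05°
pole (s+2000): 2000 + j50 → |·| = √(2000²+50²) = √4002500 ≈ 2000.6, ∠ = arctan(50/2000) ≈ 1.43°
|G| = 5 · 2809 / 2.874e+07 ≈ 0.00048869
Gain = 20 log₁₀(0.00048869) ≈ -66.22 dB
∠G = 147.72° − 96.91° = 50.81°

At s = jω = j2000:
zero (s+5): 5 + j2000 → |·| = √(5²+2000²) = √4000025 ≈ 2000, ∠ = arctan(2000/5) ≈ 89.86°
zero (s+25): 25 + j2000 → |·| = √(25²+2000²) = √4000625 ≈ 2000.2, ∠ = arctan(2000/25) ≈ 89.28°
pole (s+4): 4 + j2000 → |·| = √(4²+2000²) = √4000016 ≈ 2000, ∠ = arctan(2000/4) ≈ 89.89°
pole (s+282): 282 + j2000 → |·| = √(282²+2000²) = √4079524 ≈ 2019.8, ∠ = arctan(2000/282) ≈ 81.97°
pole (s+2000): 2000 + j2000 → |·| = √(2000²+2000²) = √8000000 ≈ 2828.4, ∠ = arctan(2000/2000) ≈ 45.00°
|G| = 5 · 4.0004e+06 / 1.1426e+10 ≈ 0.0017506
Gain = 20 log₁₀(0.0017506) ≈ -55.14 dB
∠G = 179.14° − 216.86° = -37.72°

ω = 50: -66.2 dB, 50.8°; ω = 2000: -55.1 dB, -37.7°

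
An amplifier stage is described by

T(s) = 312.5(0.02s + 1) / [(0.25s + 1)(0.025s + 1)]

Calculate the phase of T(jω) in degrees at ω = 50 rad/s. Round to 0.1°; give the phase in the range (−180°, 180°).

-91.8°

At ω = 50 rad/s:
zero (1 + j50·0.02) = 1 + j1 → |·| ≈ 1.4142, ∠ ≈ 45.00°
pole (1 + j50·0.25) = 1 + j12.5 → |·| ≈ 12.54, ∠ ≈ 85.43°
pole (1 + j50·0.025) = 1 + j1.25 → |·| ≈ 1.6008, ∠ ≈ 51.34°
∠T = (45.00°) − (85.43° + 51.34°) = -91.77°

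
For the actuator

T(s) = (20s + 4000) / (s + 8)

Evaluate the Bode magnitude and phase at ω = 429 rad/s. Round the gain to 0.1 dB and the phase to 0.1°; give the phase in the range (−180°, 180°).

Substitute s = j429:
Numerator: 20(j429) + 4000 = 4000 + j8580
Denominator: (j429) + 8 = 8 + j429
|N| = √(4000² + 8580²) ≈ 9466.6, ∠N ≈ 65.01°
|D| = √(8² + 429²) ≈ 429.07, ∠D ≈ 88.93°
|T| = 9466.6 / 429.07 ≈ 22.063
Gain = 20 log₁₀(22.063) ≈ 26.87 dB
∠T = 65.01° − 88.93° = -23.92°

26.9 dB, -23.9°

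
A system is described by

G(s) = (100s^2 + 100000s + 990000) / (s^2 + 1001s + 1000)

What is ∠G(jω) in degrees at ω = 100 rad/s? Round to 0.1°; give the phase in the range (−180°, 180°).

-5.1°

Substitute s = j100:
Numerator: 100(j100)^2 + 100000(j100) + 990000 = -10000 + j10000000
Denominator: (j100)^2 + 1001(j100) + 1000 = -9000 + j100100
|N| = √(10000² + 10000000²) ≈ 1e+07, ∠N ≈ 90.06°
|D| = √(9000² + 100100²) ≈ 1.005e+05, ∠D ≈ 95.14°
∠G = 90.06° − 95.14° = -5.08°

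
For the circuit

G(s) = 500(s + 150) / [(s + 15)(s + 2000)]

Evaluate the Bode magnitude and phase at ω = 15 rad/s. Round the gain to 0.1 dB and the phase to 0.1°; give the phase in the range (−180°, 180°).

5.0 dB, -39.7°

At s = jω = j15:
zero (s+150): 150 + j15 → |·| = √(150²+15²) = √22725 ≈ 150.75, ∠ = arctan(15/150) ≈ 5.71°
pole (s+15): 15 + j15 → |·| = √(15²+15²) = √450 ≈ 21.213, ∠ = arctan(15/15) ≈ 45.00°
pole (s+2000): 2000 + j15 → |·| = √(2000²+15²) = √4000225 ≈ 2000.1, ∠ = arctan(15/2000) ≈ 0.43°
|G| = 500 · 150.75 / 42428 ≈ 1.7765
Gain = 20 log₁₀(1.7765) ≈ 4.99 dB
∠G = 5.71° − 45.43° = -39.72°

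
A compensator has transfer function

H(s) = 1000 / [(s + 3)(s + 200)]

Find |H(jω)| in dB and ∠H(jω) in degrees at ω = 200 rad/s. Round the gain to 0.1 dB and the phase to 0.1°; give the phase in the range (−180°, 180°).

At s = jω = j200:
pole (s+3): 3 + j200 → |·| = √(3²+200²) = √40009 ≈ 200.02, ∠ = arctan(200/3) ≈ 89.14°
pole (s+200): 200 + j200 → |·| = √(200²+200²) = √80000 ≈ 282.84, ∠ = arctan(200/200) ≈ 45.00°
|H| = 1000 / 56574 ≈ 0.017676
Gain = 20 log₁₀(0.017676) ≈ -35.05 dB
∠H = 0.00° − 134.14° = -134.14°

-35.1 dB, -134.1°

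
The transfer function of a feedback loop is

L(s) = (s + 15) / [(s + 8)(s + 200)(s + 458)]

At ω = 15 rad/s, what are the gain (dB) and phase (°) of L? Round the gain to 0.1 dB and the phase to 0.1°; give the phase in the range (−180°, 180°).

-97.3 dB, -23.1°

At s = jω = j15:
zero (s+15): 15 + j15 → |·| = √(15²+15²) = √450 ≈ 21.213, ∠ = arctan(15/15) ≈ 45.00°
pole (s+8): 8 + j15 → |·| = √(8²+15²) = √289 ≈ 17, ∠ = arctan(15/8) ≈ 61.93°
pole (s+200): 200 + j15 → |·| = √(200²+15²) = √40225 ≈ 200.56, ∠ = arctan(15/200) ≈ 4.29°
pole (s+458): 458 + j15 → |·| = √(458²+15²) = √209989 ≈ 458.25, ∠ = arctan(15/458) ≈ 1.88°
|L| = 1 · 21.213 / 1.5624e+06 ≈ 1.3577e-05
Gain = 20 log₁₀(1.3577e-05) ≈ -97.34 dB
∠L = 45.00° − 68.10° = -23.10°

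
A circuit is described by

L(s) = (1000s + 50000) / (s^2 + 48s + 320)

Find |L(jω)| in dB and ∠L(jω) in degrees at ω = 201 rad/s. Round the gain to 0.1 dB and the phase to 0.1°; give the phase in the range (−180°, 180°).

Substitute s = j201:
Numerator: 1000(j201) + 50000 = 50000 + j201000
Denominator: (j201)^2 + 48(j201) + 320 = -40081 + j9648
|N| = √(50000² + 201000²) ≈ 2.0713e+05, ∠N ≈ 76.03°
|D| = √(40081² + 9648²) ≈ 41226, ∠D ≈ 166.47°
|L| = 2.0713e+05 / 41226 ≈ 5.0243
Gain = 20 log₁₀(5.0243) ≈ 14.02 dB
∠L = 76.03° − 166.47° = -90.44°

14.0 dB, -90.4°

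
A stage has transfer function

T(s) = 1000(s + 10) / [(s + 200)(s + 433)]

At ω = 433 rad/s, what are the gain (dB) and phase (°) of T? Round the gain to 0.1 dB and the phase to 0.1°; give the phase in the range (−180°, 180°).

At s = jω = j433:
zero (s+10): 10 + j433 → |·| = √(10²+433²) = √187589 ≈ 433.12, ∠ = arctan(433/10) ≈ 88.68°
pole (s+200): 200 + j433 → |·| = √(200²+433²) = √227489 ≈ 476.96, ∠ = arctan(433/200) ≈ 65.21°
pole (s+433): 433 + j433 → |·| = √(433²+433²) = √374978 ≈ 612.35, ∠ = arctan(433/433) ≈ 45.00°
|T| = 1000 · 433.12 / 2.9207e+05 ≈ 1.4829
Gain = 20 log₁₀(1.4829) ≈ 3.42 dB
∠T = 88.68° − 110.21° = -21.53°

3.4 dB, -21.5°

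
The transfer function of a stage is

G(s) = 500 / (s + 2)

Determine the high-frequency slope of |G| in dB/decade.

Each pole contributes −20 dB/decade at high frequency; each zero contributes +20 dB/decade.
Net: 0 zero(s) − 1 pole(s) → -20 dB/decade.

-20 dB/decade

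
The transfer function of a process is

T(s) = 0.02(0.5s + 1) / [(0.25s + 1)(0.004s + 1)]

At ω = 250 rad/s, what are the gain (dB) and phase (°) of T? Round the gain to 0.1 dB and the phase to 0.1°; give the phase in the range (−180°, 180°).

-31.0 dB, -44.5°

At ω = 250 rad/s:
zero (1 + j250·0.5) = 1 + j125 → |·| ≈ 125, ∠ ≈ 89.54°
pole (1 + j250·0.25) = 1 + j62.5 → |·| ≈ 62.508, ∠ ≈ 89.08°
pole (1 + j250·0.004) = 1 + j1 → |·| ≈ 1.4142, ∠ ≈ 45.00°
|T| = 0.02 · 125 / (62.508 · 1.4142) ≈ 0.028281
Gain = 20 log₁₀(0.028281) ≈ -30.97 dB
∠T = (89.54°) − (89.08° + 45.00°) = -44.54°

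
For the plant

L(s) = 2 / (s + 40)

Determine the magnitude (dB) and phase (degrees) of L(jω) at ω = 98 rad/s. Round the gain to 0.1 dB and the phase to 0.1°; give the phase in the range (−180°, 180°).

At s = jω = j98:
pole (s+40): 40 + j98 → |·| = √(40²+98²) = √11204 ≈ 105.85, ∠ = arctan(98/40) ≈ 67.80°
|L| = 2 / 105.85 ≈ 0.018895
Gain = 20 log₁₀(0.018895) ≈ -34.47 dB
∠L = 0.00° − 67.80° = -67.80°

-34.5 dB, -67.8°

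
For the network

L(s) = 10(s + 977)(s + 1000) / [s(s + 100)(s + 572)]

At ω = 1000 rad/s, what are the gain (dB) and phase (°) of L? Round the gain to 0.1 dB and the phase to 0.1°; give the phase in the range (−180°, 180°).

-35.4 dB, -143.9°

At s = jω = j1000:
zero (s+977): 977 + j1000 → |·| = √(977²+1000²) = √1954529 ≈ 1398, ∠ = arctan(1000/977) ≈ 45.67°
zero (s+1000): 1000 + j1000 → |·| = √(1000²+1000²) = √2000000 ≈ 1414.2, ∠ = arctan(1000/1000) ≈ 45.00°
pole (s+100): 100 + j1000 → |·| = √(100²+1000²) = √1010000 ≈ 1005, ∠ = arctan(1000/100) ≈ 84.29°
pole (s+572): 572 + j1000 → |·| = √(572²+1000²) = √1327184 ≈ 1152, ∠ = arctan(1000/572) ≈ 60.23°
pole at origin: |s| = 1000, ∠ = 90.00° (in denominator)
|L| = 10 · 1.9771e+06 / 1.1578e+09 ≈ 0.017076
Gain = 20 log₁₀(0.017076) ≈ -35.35 dB
∠L = 90.67° − 234.52° = -143.85°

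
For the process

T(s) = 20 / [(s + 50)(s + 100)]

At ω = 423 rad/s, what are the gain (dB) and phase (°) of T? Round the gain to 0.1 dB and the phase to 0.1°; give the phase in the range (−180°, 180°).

-79.3 dB, -160.0°

At s = jω = j423:
pole (s+50): 50 + j423 → |·| = √(50²+423²) = √181429 ≈ 425.94, ∠ = arctan(423/50) ≈ 83.26°
pole (s+100): 100 + j423 → |·| = √(100²+423²) = √188929 ≈ 434.66, ∠ = arctan(423/100) ≈ 76.70°
|T| = 20 / 1.8514e+05 ≈ 0.00010803
Gain = 20 log₁₀(0.00010803) ≈ -79.33 dB
∠T = 0.00° − 159.96° = -159.96°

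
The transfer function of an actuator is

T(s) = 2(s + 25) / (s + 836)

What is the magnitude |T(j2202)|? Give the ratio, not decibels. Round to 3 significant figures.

1.87

At s = jω = j2202:
zero (s+25): 25 + j2202 → |·| = √(25²+2202²) = √4849429 ≈ 2202.1, ∠ = arctan(2202/25) ≈ 89.35°
pole (s+836): 836 + j2202 → |·| = √(836²+2202²) = √5547700 ≈ 2355.4, ∠ = arctan(2202/836) ≈ 69.21°
|T| = 2 · 2202.1 / 2355.4 ≈ 1.8698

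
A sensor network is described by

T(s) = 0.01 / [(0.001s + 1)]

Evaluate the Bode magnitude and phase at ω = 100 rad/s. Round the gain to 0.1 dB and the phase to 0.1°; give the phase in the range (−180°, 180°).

-40.0 dB, -5.7°

At ω = 100 rad/s:
pole (1 + j100·0.001) = 1 + j0.1 → |·| ≈ 1.005, ∠ ≈ 5.71°
|T| = 0.01 · 1 / (1.005) ≈ 0.0099502
Gain = 20 log₁₀(0.0099502) ≈ -40.04 dB
∠T = (0°) − (5.71°) = -5.71°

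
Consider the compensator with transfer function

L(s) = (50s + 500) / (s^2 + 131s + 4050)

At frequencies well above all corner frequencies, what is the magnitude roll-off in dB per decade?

Each pole contributes −20 dB/decade at high frequency; each zero contributes +20 dB/decade.
Net: 1 zero(s) − 2 pole(s) → -20 dB/decade.

-20 dB/decade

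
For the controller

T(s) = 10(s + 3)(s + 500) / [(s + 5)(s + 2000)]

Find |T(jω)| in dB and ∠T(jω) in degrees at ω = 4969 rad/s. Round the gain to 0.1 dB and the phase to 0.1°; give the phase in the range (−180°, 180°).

19.4 dB, 16.2°

At s = jω = j4969:
zero (s+3): 3 + j4969 → |·| = √(3²+4969²) = √24690970 ≈ 4969, ∠ = arctan(4969/3) ≈ 89.97°
zero (s+500): 500 + j4969 → |·| = √(500²+4969²) = √24940961 ≈ 4994.1, ∠ = arctan(4969/500) ≈ 84.25°
pole (s+5): 5 + j4969 → |·| = √(5²+4969²) = √24690986 ≈ 4969, ∠ = arctan(4969/5) ≈ 89.94°
pole (s+2000): 2000 + j4969 → |·| = √(2000²+4969²) = √28690961 ≈ 5356.4, ∠ = arctan(4969/2000) ≈ 68.08°
|T| = 10 · 2.4816e+07 / 2.6616e+07 ≈ 9.3237
Gain = 20 log₁₀(9.3237) ≈ 19.39 dB
∠T = 174.22° − 158.02° = 16.20°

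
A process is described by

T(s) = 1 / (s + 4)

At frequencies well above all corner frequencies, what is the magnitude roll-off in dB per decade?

-20 dB/decade

Each pole contributes −20 dB/decade at high frequency; each zero contributes +20 dB/decade.
Net: 0 zero(s) − 1 pole(s) → -20 dB/decade.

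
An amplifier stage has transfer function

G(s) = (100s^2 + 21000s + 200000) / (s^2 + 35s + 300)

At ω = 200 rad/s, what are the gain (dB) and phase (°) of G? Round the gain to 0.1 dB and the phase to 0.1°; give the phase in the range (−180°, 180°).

43.0 dB, -37.9°

Substitute s = j200:
Numerator: 100(j200)^2 + 21000(j200) + 200000 = -3800000 + j4200000
Denominator: (j200)^2 + 35(j200) + 300 = -39700 + j7000
|N| = √(3800000² + 4200000²) ≈ 5.6639e+06, ∠N ≈ 132.14°
|D| = √(39700² + 7000²) ≈ 40312, ∠D ≈ 170.00°
|G| = 5.6639e+06 / 40312 ≈ 140.5
Gain = 20 log₁₀(140.5) ≈ 42.95 dB
∠G = 132.14° − 170.00° = -37.86°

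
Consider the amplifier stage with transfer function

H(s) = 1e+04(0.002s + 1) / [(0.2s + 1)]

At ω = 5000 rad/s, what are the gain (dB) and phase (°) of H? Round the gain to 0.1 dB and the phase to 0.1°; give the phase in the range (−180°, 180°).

40.0 dB, -5.7°

At ω = 5000 rad/s:
zero (1 + j5000·0.002) = 1 + j10 → |·| ≈ 10.05, ∠ ≈ 84.29°
pole (1 + j5000·0.2) = 1 + j1000 → |·| ≈ 1000, ∠ ≈ 89.94°
|H| = 1e+04 · 10.05 / (1000) ≈ 100.5
Gain = 20 log₁₀(100.5) ≈ 40.04 dB
∠H = (84.29°) − (89.94°) = -5.65°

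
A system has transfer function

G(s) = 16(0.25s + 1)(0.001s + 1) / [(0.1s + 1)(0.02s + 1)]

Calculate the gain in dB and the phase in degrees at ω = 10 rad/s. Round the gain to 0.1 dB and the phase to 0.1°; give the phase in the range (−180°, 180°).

29.5 dB, 12.5°

At ω = 10 rad/s:
zero (1 + j10·0.25) = 1 + j2.5 → |·| ≈ 2.6926, ∠ ≈ 68.20°
zero (1 + j10·0.001) = 1 + j0.01 → |·| ≈ 1, ∠ ≈ 0.57°
pole (1 + j10·0.1) = 1 + j1 → |·| ≈ 1.4142, ∠ ≈ 45.00°
pole (1 + j10·0.02) = 1 + j0.2 → |·| ≈ 1.0198, ∠ ≈ 11.31°
|G| = 16 · 2.6926 · 1 / (1.4142 · 1.0198) ≈ 29.872
Gain = 20 log₁₀(29.872) ≈ 29.51 dB
∠G = (68.20° + 0.57°) − (45.00° + 11.31°) = 12.46°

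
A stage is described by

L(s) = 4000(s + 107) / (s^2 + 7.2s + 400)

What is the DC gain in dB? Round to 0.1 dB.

60.6 dB

L(0) = 4000·107 / 400 = 1070
20 log₁₀(1070) ≈ 60.59 dB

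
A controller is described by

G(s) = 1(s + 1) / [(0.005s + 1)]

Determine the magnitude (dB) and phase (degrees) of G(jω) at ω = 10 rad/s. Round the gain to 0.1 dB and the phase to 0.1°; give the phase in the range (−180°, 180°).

20.0 dB, 81.4°

At ω = 10 rad/s:
zero (1 + j10·1) = 1 + j10 → |·| ≈ 10.05, ∠ ≈ 84.29°
pole (1 + j10·0.005) = 1 + j0.05 → |·| ≈ 1.0012, ∠ ≈ 2.86°
|G| = 1 · 10.05 / (1.0012) ≈ 10.038
Gain = 20 log₁₀(10.038) ≈ 20.03 dB
∠G = (84.29°) − (2.86°) = 81.43°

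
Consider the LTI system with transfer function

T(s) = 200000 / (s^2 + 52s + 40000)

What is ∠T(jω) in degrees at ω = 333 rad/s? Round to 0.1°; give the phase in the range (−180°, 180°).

-166.3°

At s = jω = j333:
quadratic: (j333)² + 52·j333 + 40000 = -70889 + j17316 → |·| ≈ 72973, ∠ ≈ 166.27°
∠T = 0.00° − 166.27° = -166.27°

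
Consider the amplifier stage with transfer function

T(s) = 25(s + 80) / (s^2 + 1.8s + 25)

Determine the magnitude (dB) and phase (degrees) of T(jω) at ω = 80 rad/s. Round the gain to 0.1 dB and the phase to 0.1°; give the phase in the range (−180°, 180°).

At s = jω = j80:
zero (s+80): 80 + j80 → |·| = √(80²+80²) = √12800 ≈ 113.14, ∠ = arctan(80/80) ≈ 45.00°
quadratic: (j80)² + 1.8·j80 + 25 = -6375 + j144 → |·| ≈ 6376.6, ∠ ≈ 178.71°
|T| = 25 · 113.14 / 6376.6 ≈ 0.44357
Gain = 20 log₁₀(0.44357) ≈ -7.06 dB
∠T = 45.00° − 178.71° = -133.71°

-7.1 dB, -133.7°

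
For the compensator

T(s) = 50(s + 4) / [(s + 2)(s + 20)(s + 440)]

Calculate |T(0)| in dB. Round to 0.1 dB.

T(0) = 50·4 / (2·20·440) ≈ 0.011364
20 log₁₀(0.011364) ≈ -38.89 dB

-38.9 dB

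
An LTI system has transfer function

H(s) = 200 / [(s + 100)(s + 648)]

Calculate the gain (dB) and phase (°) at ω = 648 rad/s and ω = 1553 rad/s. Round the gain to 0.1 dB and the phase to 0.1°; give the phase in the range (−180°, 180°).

At s = jω = j648:
pole (s+100): 100 + j648 → |·| = √(100²+648²) = √429904 ≈ 655.67, ∠ = arctan(648/100) ≈ 81.23°
pole (s+648): 648 + j648 → |·| = √(648²+648²) = √839808 ≈ 916.41, ∠ = arctan(648/648) ≈ 45.00°
|H| = 200 / 6.0086e+05 ≈ 0.00033286
Gain = 20 log₁₀(0.00033286) ≈ -69.55 dB
∠H = 0.00° − 126.23° = -126.23°

At s = jω = j1553:
pole (s+100): 100 + j1553 → |·| = √(100²+1553²) = √2421809 ≈ 1556.2, ∠ = arctan(1553/100) ≈ 86.32°
pole (s+648): 648 + j1553 → |·| = √(648²+1553²) = √2831713 ≈ 1682.8, ∠ = arctan(1553/648) ≈ 67.35°
|H| = 200 / 2.6188e+06 ≈ 7.6371e-05
Gain = 20 log₁₀(7.6371e-05) ≈ -82.34 dB
∠H = 0.00° − 153.67° = -153.67°

ω = 648: -69.6 dB, -126.2°; ω = 1553: -82.3 dB, -153.7°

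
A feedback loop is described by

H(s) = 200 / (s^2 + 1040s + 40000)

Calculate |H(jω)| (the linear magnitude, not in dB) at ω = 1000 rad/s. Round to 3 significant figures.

Substitute s = j1000:
Numerator: 200 = 200 + j0
Denominator: (j1000)^2 + 1040(j1000) + 40000 = -960000 + j1040000
|N| = √(200² + 0²) ≈ 200, ∠N ≈ 0.00°
|D| = √(960000² + 1040000²) ≈ 1.4153e+06, ∠D ≈ 132.71°
|H| = 200 / 1.4153e+06 ≈ 0.00014131

0.000141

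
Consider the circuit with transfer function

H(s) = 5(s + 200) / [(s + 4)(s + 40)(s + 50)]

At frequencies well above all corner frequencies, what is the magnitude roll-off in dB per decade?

Each pole contributes −20 dB/decade at high frequency; each zero contributes +20 dB/decade.
Net: 1 zero(s) − 3 pole(s) → -40 dB/decade.

-40 dB/decade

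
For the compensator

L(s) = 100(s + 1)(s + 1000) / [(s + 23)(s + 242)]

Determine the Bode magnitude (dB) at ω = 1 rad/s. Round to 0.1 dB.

28.1 dB

At s = jω = j1:
zero (s+1): 1 + j1 → |·| = √(1²+1²) = √2 ≈ 1.4142, ∠ = arctan(1/1) ≈ 45.00°
zero (s+1000): 1000 + j1 → |·| = √(1000²+1²) = √1000001 ≈ 1000, ∠ = arctan(1/1000) ≈ 0.06°
pole (s+23): 23 + j1 → |·| = √(23²+1²) = √530 ≈ 23.022, ∠ = arctan(1/23) ≈ 2.49°
pole (s+242): 242 + j1 → |·| = √(242²+1²) = √58565 ≈ 242, ∠ = arctan(1/242) ≈ 0.24°
|L| = 100 · 1414.2 / 5571.3 ≈ 25.384
Gain = 20 log₁₀(25.384) ≈ 28.09 dB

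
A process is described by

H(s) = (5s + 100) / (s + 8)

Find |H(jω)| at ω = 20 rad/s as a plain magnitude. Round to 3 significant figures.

Substitute s = j20:
Numerator: 5(j20) + 100 = 100 + j100
Denominator: (j20) + 8 = 8 + j20
|N| = √(100² + 100²) ≈ 141.42, ∠N ≈ 45.00°
|D| = √(8² + 20²) ≈ 21.541, ∠D ≈ 68.20°
|H| = 141.42 / 21.541 ≈ 6.5652

6.57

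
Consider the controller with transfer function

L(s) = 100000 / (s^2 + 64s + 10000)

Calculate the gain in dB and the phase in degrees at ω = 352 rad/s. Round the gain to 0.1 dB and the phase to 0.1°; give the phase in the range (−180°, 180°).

-1.3 dB, -168.8°

At s = jω = j352:
quadratic: (j352)² + 64·j352 + 10000 = -113904 + j22528 → |·| ≈ 1.1611e+05, ∠ ≈ 168.81°
|L| = 100000 / 1.1611e+05 ≈ 0.86125
Gain = 20 log₁₀(0.86125) ≈ -1.30 dB
∠L = 0.00° − 168.81° = -168.81°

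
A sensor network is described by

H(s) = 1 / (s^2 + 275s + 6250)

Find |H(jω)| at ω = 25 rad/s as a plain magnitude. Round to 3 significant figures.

Substitute s = j25:
Numerator: 1 = 1 + j0
Denominator: (j25)^2 + 275(j25) + 6250 = 5625 + j6875
|N| = √(1² + 0²) ≈ 1, ∠N ≈ 0.00°
|D| = √(5625² + 6875²) ≈ 8882.9, ∠D ≈ 50.71°
|H| = 1 / 8882.9 ≈ 0.00011258

0.000113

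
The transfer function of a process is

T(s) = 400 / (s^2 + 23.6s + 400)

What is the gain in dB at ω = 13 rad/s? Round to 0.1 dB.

0.4 dB

At s = jω = j13:
quadratic: (j13)² + 23.6·j13 + 400 = 231 + j306.8 → |·| ≈ 384.04, ∠ ≈ 53.02°
|T| = 400 / 384.04 ≈ 1.0416
Gain = 20 log₁₀(1.0416) ≈ 0.35 dB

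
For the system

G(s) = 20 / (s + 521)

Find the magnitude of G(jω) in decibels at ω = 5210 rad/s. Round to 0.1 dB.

-48.4 dB

Substitute s = j5210:
Numerator: 20 = 20 + j0
Denominator: (j5210) + 521 = 521 + j5210
|N| = √(20² + 0²) ≈ 20, ∠N ≈ 0.00°
|D| = √(521² + 5210²) ≈ 5236, ∠D ≈ 84.29°
|G| = 20 / 5236 ≈ 0.0038197
Gain = 20 log₁₀(0.0038197) ≈ -48.36 dB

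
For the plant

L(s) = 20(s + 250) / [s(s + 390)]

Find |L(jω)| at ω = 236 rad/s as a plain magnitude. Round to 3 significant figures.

At s = jω = j236:
zero (s+250): 250 + j236 → |·| = √(250²+236²) = √118196 ≈ 343.8, ∠ = arctan(236/250) ≈ 43.35°
pole (s+390): 390 + j236 → |·| = √(390²+236²) = √207796 ≈ 455.85, ∠ = arctan(236/390) ≈ 31.18°
pole at origin: |s| = 236, ∠ = 90.00° (in denominator)
|L| = 20 · 343.8 / 1.0758e+05 ≈ 0.063915

0.0639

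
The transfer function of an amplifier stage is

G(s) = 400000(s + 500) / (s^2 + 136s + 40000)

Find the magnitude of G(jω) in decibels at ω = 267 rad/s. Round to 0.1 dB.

At s = jω = j267:
zero (s+500): 500 + j267 → |·| = √(500²+267²) = √321289 ≈ 566.82, ∠ = arctan(267/500) ≈ 28.10°
quadratic: (j267)² + 136·j267 + 40000 = -31289 + j36312 → |·| ≈ 47933, ∠ ≈ 130.75°
|G| = 400000 · 566.82 / 47933 ≈ 4730.1
Gain = 20 log₁₀(4730.1) ≈ 73.50 dB

73.5 dB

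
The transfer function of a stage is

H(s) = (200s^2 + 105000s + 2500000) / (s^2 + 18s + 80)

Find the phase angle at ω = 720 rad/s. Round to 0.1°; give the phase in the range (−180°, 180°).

-35.3°

Substitute s = j720:
Numerator: 200(j720)^2 + 105000(j720) + 2500000 = -101180000 + j75600000
Denominator: (j720)^2 + 18(j720) + 80 = -518320 + j12960
|N| = √(101180000² + 75600000²) ≈ 1.263e+08, ∠N ≈ 143.23°
|D| = √(518320² + 12960²) ≈ 5.1848e+05, ∠D ≈ 178.57°
∠H = 143.23° − 178.57° = -35.34°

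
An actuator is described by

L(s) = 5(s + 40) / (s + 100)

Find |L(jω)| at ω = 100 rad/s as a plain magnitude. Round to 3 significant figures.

3.81

At s = jω = j100:
zero (s+40): 40 + j100 → |·| = √(40²+100²) = √11600 ≈ 107.7, ∠ = arctan(100/40) ≈ 68.20°
pole (s+100): 100 + j100 → |·| = √(100²+100²) = √20000 ≈ 141.42, ∠ = arctan(100/100) ≈ 45.00°
|L| = 5 · 107.7 / 141.42 ≈ 3.8078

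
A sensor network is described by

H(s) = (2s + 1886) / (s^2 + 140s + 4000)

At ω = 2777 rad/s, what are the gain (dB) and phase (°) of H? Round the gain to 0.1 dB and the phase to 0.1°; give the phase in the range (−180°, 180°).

-62.4 dB, -105.9°

Substitute s = j2777:
Numerator: 2(j2777) + 1886 = 1886 + j5554
Denominator: (j2777)^2 + 140(j2777) + 4000 = -7707729 + j388780
|N| = √(1886² + 5554²) ≈ 5865.5, ∠N ≈ 71.24°
|D| = √(7707729² + 388780²) ≈ 7.7175e+06, ∠D ≈ 177.11°
|H| = 5865.5 / 7.7175e+06 ≈ 0.00076003
Gain = 20 log₁₀(0.00076003) ≈ -62.38 dB
∠H = 71.24° − 177.11° = -105.87°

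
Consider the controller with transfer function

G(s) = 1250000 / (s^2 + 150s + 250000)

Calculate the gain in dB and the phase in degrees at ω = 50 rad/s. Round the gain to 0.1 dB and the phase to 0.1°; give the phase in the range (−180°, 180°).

At s = jω = j50:
quadratic: (j50)² + 150·j50 + 250000 = 247500 + j7500 → |·| ≈ 2.4761e+05, ∠ ≈ 1.74°
|G| = 1250000 / 2.4761e+05 ≈ 5.0483
Gain = 20 log₁₀(5.0483) ≈ 14.06 dB
∠G = 0.00° − 1.74° = -1.74°

14.1 dB, -1.7°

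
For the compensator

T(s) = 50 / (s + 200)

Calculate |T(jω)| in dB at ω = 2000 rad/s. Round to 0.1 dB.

-32.1 dB

At s = jω = j2000:
pole (s+200): 200 + j2000 → |·| = √(200²+2000²) = √4040000 ≈ 2010, ∠ = arctan(2000/200) ≈ 84.29°
|T| = 50 / 2010 ≈ 0.024876
Gain = 20 log₁₀(0.024876) ≈ -32.08 dB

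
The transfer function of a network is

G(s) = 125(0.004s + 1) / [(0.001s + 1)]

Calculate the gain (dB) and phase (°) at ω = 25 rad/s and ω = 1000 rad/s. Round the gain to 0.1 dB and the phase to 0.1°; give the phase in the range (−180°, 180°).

At ω = 25 rad/s:
zero (1 + j25·0.004) = 1 + j0.1 → |·| ≈ 1.005, ∠ ≈ 5.71°
pole (1 + j25·0.001) = 1 + j0.025 → |·| ≈ 1.0003, ∠ ≈ 1.43°
|G| = 125 · 1.005 / (1.0003) ≈ 125.59
Gain = 20 log₁₀(125.59) ≈ 41.98 dB
∠G = (5.71°) − (1.43°) = 4.28°

At ω = 1000 rad/s:
zero (1 + j1000·0.004) = 1 + j4 → |·| ≈ 4.1231, ∠ ≈ 75.96°
pole (1 + j1000·0.001) = 1 + j1 → |·| ≈ 1.4142, ∠ ≈ 45.00°
|G| = 125 · 4.1231 / (1.4142) ≈ 364.44
Gain = 20 log₁₀(364.44) ≈ 51.23 dB
∠G = (75.96°) − (45.00°) = 30.96°

ω = 25: 42.0 dB, 4.3°; ω = 1000: 51.2 dB, 31.0°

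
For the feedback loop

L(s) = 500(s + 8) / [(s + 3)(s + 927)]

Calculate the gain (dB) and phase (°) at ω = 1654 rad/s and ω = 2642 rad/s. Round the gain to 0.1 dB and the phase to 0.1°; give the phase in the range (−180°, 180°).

At s = jω = j1654:
zero (s+8): 8 + j1654 → |·| = √(8²+1654²) = √2735780 ≈ 1654, ∠ = arctan(1654/8) ≈ 89.72°
pole (s+3): 3 + j1654 → |·| = √(3²+1654²) = √2735725 ≈ 1654, ∠ = arctan(1654/3) ≈ 89.90°
pole (s+927): 927 + j1654 → |·| = √(927²+1654²) = √3595045 ≈ 1896.1, ∠ = arctan(1654/927) ≈ 60.73°
|L| = 500 · 1654 / 3.1361e+06 ≈ 0.2637
Gain = 20 log₁₀(0.2637) ≈ -11.58 dB
∠L = 89.72° − 150.63° = -60.91°

At s = jω = j2642:
zero (s+8): 8 + j2642 → |·| = √(8²+2642²) = √6980228 ≈ 2642, ∠ = arctan(2642/8) ≈ 89.83°
pole (s+3): 3 + j2642 → |·| = √(3²+2642²) = √6980173 ≈ 2642, ∠ = arctan(2642/3) ≈ 89.93°
pole (s+927): 927 + j2642 → |·| = √(927²+2642²) = √7839493 ≈ 2799.9, ∠ = arctan(2642/927) ≈ 70.67°
|L| = 500 · 2642 / 7.3973e+06 ≈ 0.17858
Gain = 20 log₁₀(0.17858) ≈ -14.96 dB
∠L = 89.83° − 160.60° = -70.77°

ω = 1654: -11.6 dB, -60.9°; ω = 2642: -15.0 dB, -70.8°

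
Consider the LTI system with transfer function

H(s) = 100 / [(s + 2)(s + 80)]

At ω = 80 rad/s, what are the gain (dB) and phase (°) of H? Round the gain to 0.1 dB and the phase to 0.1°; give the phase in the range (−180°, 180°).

At s = jω = j80:
pole (s+2): 2 + j80 → |·| = √(2²+80²) = √6404 ≈ 80.025, ∠ = arctan(80/2) ≈ 88.57°
pole (s+80): 80 + j80 → |·| = √(80²+80²) = √12800 ≈ 113.14, ∠ = arctan(80/80) ≈ 45.00°
|H| = 100 / 9054 ≈ 0.011045
Gain = 20 log₁₀(0.011045) ≈ -39.14 dB
∠H = 0.00° − 133.57° = -133.57°

-39.1 dB, -133.6°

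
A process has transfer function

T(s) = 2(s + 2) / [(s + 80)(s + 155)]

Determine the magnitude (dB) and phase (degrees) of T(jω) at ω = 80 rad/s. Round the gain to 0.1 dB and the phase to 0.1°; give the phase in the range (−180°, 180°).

At s = jω = j80:
zero (s+2): 2 + j80 → |·| = √(2²+80²) = √6404 ≈ 80.025, ∠ = arctan(80/2) ≈ 88.57°
pole (s+80): 80 + j80 → |·| = √(80²+80²) = √12800 ≈ 113.14, ∠ = arctan(80/80) ≈ 45.00°
pole (s+155): 155 + j80 → |·| = √(155²+80²) = √30425 ≈ 174.43, ∠ = arctan(80/155) ≈ 27.30°
|T| = 2 · 80.025 / 19735 ≈ 0.00811
Gain = 20 log₁₀(0.00811) ≈ -41.82 dB
∠T = 88.57° − 72.30° = 16.27°

-41.8 dB, 16.3°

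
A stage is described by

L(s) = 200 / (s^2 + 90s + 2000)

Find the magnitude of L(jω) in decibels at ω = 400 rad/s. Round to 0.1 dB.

Substitute s = j400:
Numerator: 200 = 200 + j0
Denominator: (j400)^2 + 90(j400) + 2000 = -158000 + j36000
|N| = √(200² + 0²) ≈ 200, ∠N ≈ 0.00°
|D| = √(158000² + 36000²) ≈ 1.6205e+05, ∠D ≈ 167.16°
|L| = 200 / 1.6205e+05 ≈ 0.0012342
Gain = 20 log₁₀(0.0012342) ≈ -58.17 dB

-58.2 dB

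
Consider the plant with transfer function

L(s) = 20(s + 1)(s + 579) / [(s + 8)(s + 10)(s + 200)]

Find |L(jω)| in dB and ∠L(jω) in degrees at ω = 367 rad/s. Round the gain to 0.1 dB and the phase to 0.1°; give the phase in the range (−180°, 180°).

-21.0 dB, -116.4°

At s = jω = j367:
zero (s+1): 1 + j367 → |·| = √(1²+367²) = √134690 ≈ 367, ∠ = arctan(367/1) ≈ 89.84°
zero (s+579): 579 + j367 → |·| = √(579²+367²) = √469930 ≈ 685.51, ∠ = arctan(367/579) ≈ 32.37°
pole (s+8): 8 + j367 → |·| = √(8²+367²) = √134753 ≈ 367.09, ∠ = arctan(367/8) ≈ 88.75°
pole (s+10): 10 + j367 → |·| = √(10²+367²) = √134789 ≈ 367.14, ∠ = arctan(367/10) ≈ 88.44°
pole (s+200): 200 + j367 → |·| = √(200²+367²) = √174689 ≈ 417.96, ∠ = arctan(367/200) ≈ 61.41°
|L| = 20 · 2.5158e+05 / 5.633e+07 ≈ 0.089324
Gain = 20 log₁₀(0.089324) ≈ -20.98 dB
∠L = 122.21° − 238.60° = -116.39°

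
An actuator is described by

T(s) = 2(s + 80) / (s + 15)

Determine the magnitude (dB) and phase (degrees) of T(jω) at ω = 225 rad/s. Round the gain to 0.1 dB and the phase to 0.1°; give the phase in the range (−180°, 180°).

6.5 dB, -15.8°

At s = jω = j225:
zero (s+80): 80 + j225 → |·| = √(80²+225²) = √57025 ≈ 238.8, ∠ = arctan(225/80) ≈ 70.43°
pole (s+15): 15 + j225 → |·| = √(15²+225²) = √50850 ≈ 225.5, ∠ = arctan(225/15) ≈ 86.19°
|T| = 2 · 238.8 / 225.5 ≈ 2.118
Gain = 20 log₁₀(2.118) ≈ 6.52 dB
∠T = 70.43° − 86.19° = -15.76°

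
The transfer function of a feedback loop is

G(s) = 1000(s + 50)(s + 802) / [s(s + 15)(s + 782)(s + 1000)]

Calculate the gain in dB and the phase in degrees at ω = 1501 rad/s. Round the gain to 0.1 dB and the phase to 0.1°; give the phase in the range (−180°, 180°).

At s = jω = j1501:
zero (s+50): 50 + j1501 → |·| = √(50²+1501²) = √2255501 ≈ 1501.8, ∠ = arctan(1501/50) ≈ 88.09°
zero (s+802): 802 + j1501 → |·| = √(802²+1501²) = √2896205 ≈ 1701.8, ∠ = arctan(1501/802) ≈ 61.88°
pole (s+15): 15 + j1501 → |·| = √(15²+1501²) = √2253226 ≈ 1501.1, ∠ = arctan(1501/15) ≈ 89.43°
pole (s+782): 782 + j1501 → |·| = √(782²+1501²) = √2864525 ≈ 1692.5, ∠ = arctan(1501/782) ≈ 62.48°
pole (s+1000): 1000 + j1501 → |·| = √(1000²+1501²) = √3253001 ≈ 1803.6, ∠ = arctan(1501/1000) ≈ 56.33°
pole at origin: |s| = 1501, ∠ = 90.00° (in denominator)
|G| = 1000 · 2.5558e+06 / 6.878e+12 ≈ 0.00037159
Gain = 20 log₁₀(0.00037159) ≈ -68.60 dB
∠G = 149.97° − 298.24° = -148.27°

-68.6 dB, -148.3°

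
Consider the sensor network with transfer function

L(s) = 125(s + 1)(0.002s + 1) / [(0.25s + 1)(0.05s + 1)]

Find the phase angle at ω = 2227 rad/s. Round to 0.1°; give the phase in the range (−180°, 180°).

-12.1°

At ω = 2227 rad/s:
zero (1 + j2227·1) = 1 + j2227 → |·| ≈ 2227, ∠ ≈ 89.97°
zero (1 + j2227·0.002) = 1 + j4.454 → |·| ≈ 4.5649, ∠ ≈ 77.35°
pole (1 + j2227·0.25) = 1 + j556.75 → |·| ≈ 556.75, ∠ ≈ 89.90°
pole (1 + j2227·0.05) = 1 + j111.35 → |·| ≈ 111.35, ∠ ≈ 89.49°
∠L = (89.97° + 77.35°) − (89.90° + 89.49°) = -12.07°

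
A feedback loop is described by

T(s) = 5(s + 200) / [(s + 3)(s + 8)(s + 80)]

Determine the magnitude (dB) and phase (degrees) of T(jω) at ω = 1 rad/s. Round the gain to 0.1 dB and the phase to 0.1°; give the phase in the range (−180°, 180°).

-6.2 dB, -26.0°

At s = jω = j1:
zero (s+200): 200 + j1 → |·| = √(200²+1²) = √40001 ≈ 200, ∠ = arctan(1/200) ≈ 0.29°
pole (s+3): 3 + j1 → |·| = √(3²+1²) = √10 ≈ 3.1623, ∠ = arctan(1/3) ≈ 18.43°
pole (s+8): 8 + j1 → |·| = √(8²+1²) = √65 ≈ 8.0623, ∠ = arctan(1/8) ≈ 7.13°
pole (s+80): 80 + j1 → |·| = √(80²+1²) = √6401 ≈ 80.006, ∠ = arctan(1/80) ≈ 0.72°
|T| = 5 · 200 / 2039.8 ≈ 0.49024
Gain = 20 log₁₀(0.49024) ≈ -6.19 dB
∠T = 0.29° − 26.28° = -25.99°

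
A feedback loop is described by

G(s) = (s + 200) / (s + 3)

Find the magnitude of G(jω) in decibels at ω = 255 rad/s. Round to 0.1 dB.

2.1 dB

Substitute s = j255:
Numerator: (j255) + 200 = 200 + j255
Denominator: (j255) + 3 = 3 + j255
|N| = √(200² + 255²) ≈ 324.08, ∠N ≈ 51.89°
|D| = √(3² + 255²) ≈ 255.02, ∠D ≈ 89.33°
|G| = 324.08 / 255.02 ≈ 1.2708
Gain = 20 log₁₀(1.2708) ≈ 2.08 dB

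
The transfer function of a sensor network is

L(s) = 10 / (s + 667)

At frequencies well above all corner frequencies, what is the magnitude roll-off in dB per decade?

-20 dB/decade

Each pole contributes −20 dB/decade at high frequency; each zero contributes +20 dB/decade.
Net: 0 zero(s) − 1 pole(s) → -20 dB/decade.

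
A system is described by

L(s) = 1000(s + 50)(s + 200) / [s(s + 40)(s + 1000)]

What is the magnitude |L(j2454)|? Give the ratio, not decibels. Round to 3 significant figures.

At s = jω = j2454:
zero (s+50): 50 + j2454 → |·| = √(50²+2454²) = √6024616 ≈ 2454.5, ∠ = arctan(2454/50) ≈ 88.83°
zero (s+200): 200 + j2454 → |·| = √(200²+2454²) = √6062116 ≈ 2462.1, ∠ = arctan(2454/200) ≈ 85.34°
pole (s+40): 40 + j2454 → |·| = √(40²+2454²) = √6023716 ≈ 2454.3, ∠ = arctan(2454/40) ≈ 89.07°
pole (s+1000): 1000 + j2454 → |·| = √(1000²+2454²) = √7022116 ≈ 2649.9, ∠ = arctan(2454/1000) ≈ 67.83°
pole at origin: |s| = 2454, ∠ = 90.00° (in denominator)
|L| = 1000 · 6.0432e+06 / 1.596e+10 ≈ 0.37865

0.379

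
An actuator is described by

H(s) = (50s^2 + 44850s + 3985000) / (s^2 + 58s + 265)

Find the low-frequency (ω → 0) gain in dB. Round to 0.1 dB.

H(0) = 3985000 / 265 ≈ 15038
20 log₁₀(15038) ≈ 83.54 dB

83.5 dB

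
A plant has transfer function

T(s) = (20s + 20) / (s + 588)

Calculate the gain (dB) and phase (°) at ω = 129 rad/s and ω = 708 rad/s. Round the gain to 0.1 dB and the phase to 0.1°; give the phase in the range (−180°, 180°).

ω = 129: 12.6 dB, 77.2°; ω = 708: 23.7 dB, 39.6°

Substitute s = j129:
Numerator: 20(j129) + 20 = 20 + j2580
Denominator: (j129) + 588 = 588 + j129
|N| = √(20² + 2580²) ≈ 2580.1, ∠N ≈ 89.56°
|D| = √(588² + 129²) ≈ 601.98, ∠D ≈ 12.37°
|T| = 2580.1 / 601.98 ≈ 4.286
Gain = 20 log₁₀(4.286) ≈ 12.64 dB
∠T = 89.56° − 12.37° = 77.19°

Substitute s = j708:
Numerator: 20(j708) + 20 = 20 + j14160
Denominator: (j708) + 588 = 588 + j708
|N| = √(20² + 14160²) ≈ 14160, ∠N ≈ 89.92°
|D| = √(588² + 708²) ≈ 920.33, ∠D ≈ 50.29°
|T| = 14160 / 920.33 ≈ 15.386
Gain = 20 log₁₀(15.386) ≈ 23.74 dB
∠T = 89.92° − 50.29° = 39.63°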